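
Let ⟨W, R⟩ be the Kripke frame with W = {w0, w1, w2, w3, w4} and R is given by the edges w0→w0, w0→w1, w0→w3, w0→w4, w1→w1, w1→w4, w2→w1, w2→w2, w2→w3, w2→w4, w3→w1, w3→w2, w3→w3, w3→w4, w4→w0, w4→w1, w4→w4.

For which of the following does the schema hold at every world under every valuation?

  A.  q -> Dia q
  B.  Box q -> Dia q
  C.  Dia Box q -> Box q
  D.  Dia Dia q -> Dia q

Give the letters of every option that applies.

R is reflexive: each world relates to itself.
R is not transitive: w0 R w3 and w3 R w2 but not w0 R w2.
R is not euclidean: w0 R w1 and w0 R w0 but not w1 R w0.
R is serial: every world has an R-successor.
(A) q -> Dia q is the dual of axiom T; it is valid on a frame exactly when R is reflexive. R is reflexive, so valid.
(B) Box q -> Dia q (axiom D) characterises the serial frames. R is serial — valid.
(C) Dia Box q -> Box q (the dual of axiom 5) characterises the euclidean frames. R is not euclidean — not valid.
(D) the dual of axiom 4: valid iff R is transitive. R is not transitive — not valid.

A, B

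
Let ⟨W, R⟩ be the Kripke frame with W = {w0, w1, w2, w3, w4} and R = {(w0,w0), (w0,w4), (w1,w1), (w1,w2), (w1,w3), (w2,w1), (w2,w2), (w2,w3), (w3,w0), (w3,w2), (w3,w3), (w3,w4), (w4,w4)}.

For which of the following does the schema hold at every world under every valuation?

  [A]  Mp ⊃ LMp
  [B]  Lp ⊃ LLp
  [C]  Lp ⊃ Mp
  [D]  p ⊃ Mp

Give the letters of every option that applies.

C, D

R is reflexive: each world relates to itself.
R is not transitive: w1 R w3 and w3 R w0 but not w1 R w0.
R is not euclidean: w0 R w4 and w0 R w0 but not w4 R w0.
R is serial: every world has an R-successor.
(A) Mp ⊃ LMp (axiom 5) characterises the euclidean frames. R is not euclidean — not valid.
(B) Lp ⊃ LLp is axiom 4; it is valid on a frame exactly when R is transitive. R is not transitive, so not valid.
(C) Lp ⊃ Mp is axiom D, which corresponds to seriality. R is serial — valid.
(D) p ⊃ Mp is the dual of axiom T, which corresponds to reflexivity. R is reflexive — valid.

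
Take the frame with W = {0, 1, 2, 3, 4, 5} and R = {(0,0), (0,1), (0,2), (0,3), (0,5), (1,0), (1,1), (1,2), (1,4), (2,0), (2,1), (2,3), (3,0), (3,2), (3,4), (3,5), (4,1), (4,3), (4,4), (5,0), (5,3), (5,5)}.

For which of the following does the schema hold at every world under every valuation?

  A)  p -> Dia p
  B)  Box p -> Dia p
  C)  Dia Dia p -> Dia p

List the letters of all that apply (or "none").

B

R is not reflexive: not 2 R 2.
R is not transitive: 0 R 1 and 1 R 4 but not 0 R 4.
R is serial: every world has an R-successor.
(A) p -> Dia p (the dual of axiom T) characterises the reflexive frames. R is not reflexive — not valid.
(B) axiom D: valid iff R is serial. R is serial — valid.
(C) the dual of axiom 4: valid iff R is transitive. R is not transitive — not valid.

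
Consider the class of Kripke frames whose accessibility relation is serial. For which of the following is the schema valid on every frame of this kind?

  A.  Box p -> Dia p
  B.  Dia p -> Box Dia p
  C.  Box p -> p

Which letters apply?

A

(A) axiom D: valid iff R is serial. Every such R is serial — valid.
(B) Dia p -> Box Dia p is axiom 5; it is valid on a frame exactly when R is euclidean. Such an R need not be euclidean, so not valid.
(C) Box p -> p is axiom T, which corresponds to reflexivity. Such an R need not be reflexive — not valid.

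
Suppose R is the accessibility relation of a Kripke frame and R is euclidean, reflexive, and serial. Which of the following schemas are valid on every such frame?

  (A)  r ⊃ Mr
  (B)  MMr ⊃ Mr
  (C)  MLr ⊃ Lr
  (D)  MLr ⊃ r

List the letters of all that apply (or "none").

A, B, C, D

A relation that is euclidean, reflexive, and serial is also symmetric and transitive.
(A) r ⊃ Mr is the dual of axiom T; it is valid on a frame exactly when R is reflexive. Every such R is reflexive, so valid.
(B) MMr ⊃ Mr is the dual of axiom 4; it is valid on a frame exactly when R is transitive. Every such R is transitive, so valid.
(C) MLr ⊃ Lr is the dual of axiom 5; it is valid on a frame exactly when R is euclidean. Every such R is euclidean, so valid.
(D) MLr ⊃ r is the dual of axiom B; it is valid on a frame exactly when R is symmetric. Every such R is symmetric, so valid.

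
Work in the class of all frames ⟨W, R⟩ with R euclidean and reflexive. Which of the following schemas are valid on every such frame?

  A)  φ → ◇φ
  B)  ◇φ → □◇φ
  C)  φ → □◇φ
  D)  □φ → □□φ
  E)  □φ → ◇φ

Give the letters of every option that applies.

A reflexive euclidean relation is also symmetric (from wRw and wRv the euclidean condition gives vRw) and hence transitive; it is an equivalence relation.
(A) φ → ◇φ is the dual of axiom T; it is valid on a frame exactly when R is reflexive. Every such R is reflexive, so valid.
(B) ◇φ → □◇φ is axiom 5, which corresponds to the euclidean property. Every such R is euclidean — valid.
(C) axiom B: valid iff R is symmetric. Every such R is symmetric — valid.
(D) □φ → □□φ (axiom 4) characterises the transitive frames. Every such R is transitive — valid.
(E) □φ → ◇φ is axiom D; it is valid on a frame exactly when R is serial. Every such R is serial, so valid.

A, B, C, D, E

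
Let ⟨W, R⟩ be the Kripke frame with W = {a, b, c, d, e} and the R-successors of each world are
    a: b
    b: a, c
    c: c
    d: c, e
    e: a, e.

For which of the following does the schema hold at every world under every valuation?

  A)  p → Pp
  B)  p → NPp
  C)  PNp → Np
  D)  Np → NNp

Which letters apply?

none

R is not reflexive: not a R a.
R is not symmetric: b R c but not c R b.
R is not transitive: a R b and b R a but not a R a.
R is not euclidean: b R a and b R c but not a R c.
(A) p → Pp (the dual of axiom T) characterises the reflexive frames. R is not reflexive — not valid.
(B) p → NPp is axiom B; it is valid on a frame exactly when R is symmetric. R is not symmetric, so not valid.
(C) PNp → Np (the dual of axiom 5) characterises the euclidean frames. R is not euclidean — not valid.
(D) axiom 4: valid iff R is transitive. R is not transitive — not valid.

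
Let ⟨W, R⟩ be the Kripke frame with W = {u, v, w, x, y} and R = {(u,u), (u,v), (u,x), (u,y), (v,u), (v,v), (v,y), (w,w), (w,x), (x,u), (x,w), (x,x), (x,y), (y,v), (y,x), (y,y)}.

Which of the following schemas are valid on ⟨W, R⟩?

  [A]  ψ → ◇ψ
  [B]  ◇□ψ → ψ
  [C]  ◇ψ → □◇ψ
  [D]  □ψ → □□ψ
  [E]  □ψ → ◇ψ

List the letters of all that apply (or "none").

A, E

R is reflexive: each world relates to itself.
R is not symmetric: u R y but not y R u.
R is not transitive: u R x and x R w but not u R w.
R is not euclidean: u R v and u R x but not v R x.
R is serial: every world has an R-successor.
(A) ψ → ◇ψ is the dual of axiom T; it is valid on a frame exactly when R is reflexive. R is reflexive, so valid.
(B) the dual of axiom B: valid iff R is symmetric. R is not symmetric — not valid.
(C) ◇ψ → □◇ψ is axiom 5, which corresponds to the euclidean property. R is not euclidean — not valid.
(D) □ψ → □□ψ (axiom 4) characterises the transitive frames. R is not transitive — not valid.
(E) □ψ → ◇ψ is axiom D; it is valid on a frame exactly when R is serial. R is serial, so valid.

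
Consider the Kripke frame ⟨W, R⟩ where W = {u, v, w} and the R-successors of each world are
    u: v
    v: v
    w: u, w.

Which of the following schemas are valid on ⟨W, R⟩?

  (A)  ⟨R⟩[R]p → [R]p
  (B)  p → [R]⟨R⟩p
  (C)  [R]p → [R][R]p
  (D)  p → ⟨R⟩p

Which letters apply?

R is not reflexive: not u R u.
R is not symmetric: u R v but not v R u.
R is not transitive: w R u and u R v but not w R v.
R is not euclidean: w R u and w R w but not u R w.
(A) ⟨R⟩[R]p → [R]p is the dual of axiom 5, which corresponds to the euclidean property. R is not euclidean — not valid.
(B) p → [R]⟨R⟩p is axiom B, which corresponds to symmetry. R is not symmetric — not valid.
(C) [R]p → [R][R]p is axiom 4, which corresponds to transitivity. R is not transitive — not valid.
(D) the dual of axiom T: valid iff R is reflexive. R is not reflexive — not valid.

none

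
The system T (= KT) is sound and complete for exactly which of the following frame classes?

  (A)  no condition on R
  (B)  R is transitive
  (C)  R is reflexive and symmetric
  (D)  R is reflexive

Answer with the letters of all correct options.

(A) this class determines K, not T (= KT).
(B) this class determines K4, not T (= KT).
(C) this class determines B (= KTB), not T (= KT).
(D) T (= KT) is sound and complete for exactly this class.

D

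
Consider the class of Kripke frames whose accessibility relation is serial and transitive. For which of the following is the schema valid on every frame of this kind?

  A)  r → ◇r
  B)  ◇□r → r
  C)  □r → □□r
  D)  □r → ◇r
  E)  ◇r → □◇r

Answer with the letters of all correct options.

C, D

(A) r → ◇r (the dual of axiom T) characterises the reflexive frames. Such an R need not be reflexive — not valid.
(B) ◇□r → r (the dual of axiom B) characterises the symmetric frames. Such an R need not be symmetric — not valid.
(C) □r → □□r is axiom 4; it is valid on a frame exactly when R is transitive. Every such R is transitive, so valid.
(D) □r → ◇r is axiom D; it is valid on a frame exactly when R is serial. Every such R is serial, so valid.
(E) ◇r → □◇r is axiom 5; it is valid on a frame exactly when R is euclidean. Such an R need not be euclidean, so not valid.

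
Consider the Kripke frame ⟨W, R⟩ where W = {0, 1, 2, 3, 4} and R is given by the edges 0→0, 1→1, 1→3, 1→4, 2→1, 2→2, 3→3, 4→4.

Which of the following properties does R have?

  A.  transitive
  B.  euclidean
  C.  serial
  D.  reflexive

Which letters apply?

C, D

(A) not transitive: 2 R 1 and 1 R 3 but not 2 R 3.
(B) not euclidean: 1 R 3 and 1 R 1 but not 3 R 1.
(C) serial: every world has an R-successor.
(D) reflexive: each world relates to itself.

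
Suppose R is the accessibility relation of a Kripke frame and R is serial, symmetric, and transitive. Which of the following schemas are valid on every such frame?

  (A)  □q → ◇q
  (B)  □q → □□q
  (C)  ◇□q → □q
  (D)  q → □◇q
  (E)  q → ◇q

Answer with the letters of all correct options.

A serial symmetric transitive relation is reflexive (take any v with uRv; symmetry gives vRu and transitivity gives uRu), hence an equivalence relation.
(A) axiom D: valid iff R is serial. Every such R is serial — valid.
(B) □q → □□q is axiom 4; it is valid on a frame exactly when R is transitive. Every such R is transitive, so valid.
(C) ◇□q → □q is the dual of axiom 5, which corresponds to the euclidean property. Every such R is euclidean — valid.
(D) q → □◇q is axiom B, which corresponds to symmetry. Every such R is symmetric — valid.
(E) q → ◇q is the dual of axiom T, which corresponds to reflexivity. Every such R is reflexive — valid.

A, B, C, D, E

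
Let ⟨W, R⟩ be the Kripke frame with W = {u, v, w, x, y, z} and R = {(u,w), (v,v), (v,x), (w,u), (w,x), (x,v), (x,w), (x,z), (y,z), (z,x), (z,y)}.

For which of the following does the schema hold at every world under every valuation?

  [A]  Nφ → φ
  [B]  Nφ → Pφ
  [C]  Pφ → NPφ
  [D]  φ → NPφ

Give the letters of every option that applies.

R is not reflexive: not u R u.
R is symmetric: every R-edge is matched by its reverse.
R is not euclidean: w R u and w R x but not u R x.
R is serial: every world has an R-successor.
(A) Nφ → φ (axiom T) characterises the reflexive frames. R is not reflexive — not valid.
(B) Nφ → Pφ is axiom D; it is valid on a frame exactly when R is serial. R is serial, so valid.
(C) Pφ → NPφ is axiom 5; it is valid on a frame exactly when R is euclidean. R is not euclidean, so not valid.
(D) φ → NPφ is axiom B; it is valid on a frame exactly when R is symmetric. R is symmetric, so valid.

B, D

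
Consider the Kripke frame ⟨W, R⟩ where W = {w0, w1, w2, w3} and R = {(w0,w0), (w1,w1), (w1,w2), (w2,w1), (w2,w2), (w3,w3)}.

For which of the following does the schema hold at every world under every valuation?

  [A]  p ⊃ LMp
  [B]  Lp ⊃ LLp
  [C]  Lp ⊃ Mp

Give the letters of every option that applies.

R is symmetric: every R-edge is matched by its reverse.
R is transitive: R is closed under composition.
R is serial: every world has an R-successor.
(A) axiom B: valid iff R is symmetric. R is symmetric — valid.
(B) Lp ⊃ LLp (axiom 4) characterises the transitive frames. R is transitive — valid.
(C) Lp ⊃ Mp is axiom D, which corresponds to seriality. R is serial — valid.

A, B, C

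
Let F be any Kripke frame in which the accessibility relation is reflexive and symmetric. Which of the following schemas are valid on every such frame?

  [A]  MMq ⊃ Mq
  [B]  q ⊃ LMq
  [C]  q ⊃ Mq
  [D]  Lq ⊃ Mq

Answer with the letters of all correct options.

B, C, D

Reflexive relations are serial.
(A) MMq ⊃ Mq (the dual of axiom 4) characterises the transitive frames. Such an R need not be transitive — not valid.
(B) axiom B: valid iff R is symmetric. Every such R is symmetric — valid.
(C) q ⊃ Mq is the dual of axiom T; it is valid on a frame exactly when R is reflexive. Every such R is reflexive, so valid.
(D) Lq ⊃ Mq is axiom D; it is valid on a frame exactly when R is serial. Every such R is serial, so valid.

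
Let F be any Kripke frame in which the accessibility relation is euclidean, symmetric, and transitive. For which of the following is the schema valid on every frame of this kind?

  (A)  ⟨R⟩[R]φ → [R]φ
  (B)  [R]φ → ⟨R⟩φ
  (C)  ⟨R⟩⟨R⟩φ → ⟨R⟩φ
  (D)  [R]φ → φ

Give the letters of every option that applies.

(A) the dual of axiom 5: valid iff R is euclidean. Every such R is euclidean — valid.
(B) axiom D: valid iff R is serial. Such an R need not be serial — not valid.
(C) the dual of axiom 4: valid iff R is transitive. Every such R is transitive — valid.
(D) [R]φ → φ (axiom T) characterises the reflexive frames. Such an R need not be reflexive — not valid.

A, C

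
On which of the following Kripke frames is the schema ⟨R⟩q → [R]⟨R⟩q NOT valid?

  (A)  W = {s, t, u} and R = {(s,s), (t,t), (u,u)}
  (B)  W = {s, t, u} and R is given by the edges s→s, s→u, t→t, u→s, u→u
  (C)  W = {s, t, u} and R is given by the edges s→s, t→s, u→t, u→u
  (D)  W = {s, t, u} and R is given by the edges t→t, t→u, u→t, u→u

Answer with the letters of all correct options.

The schema ⟨R⟩q → [R]⟨R⟩q is axiom 5; it is valid on a frame iff R is euclidean.
(A) R is euclidean (any two R-successors of the same world are R-related), so the schema is valid here.
(B) R is euclidean (any two R-successors of the same world are R-related), so the schema is valid here.
(C) R is not euclidean (u R t and u R u but not t R u), so the schema fails here.
(D) R is euclidean (any two R-successors of the same world are R-related), so the schema is valid here.

C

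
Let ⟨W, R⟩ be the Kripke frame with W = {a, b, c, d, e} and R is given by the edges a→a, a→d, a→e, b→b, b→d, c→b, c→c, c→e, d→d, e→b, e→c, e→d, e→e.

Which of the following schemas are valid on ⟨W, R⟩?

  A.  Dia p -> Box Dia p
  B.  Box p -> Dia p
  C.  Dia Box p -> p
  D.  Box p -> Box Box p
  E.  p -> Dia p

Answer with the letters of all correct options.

B, E

R is reflexive: each world relates to itself.
R is not symmetric: a R d but not d R a.
R is not transitive: a R e and e R b but not a R b.
R is not euclidean: a R d and a R a but not d R a.
R is serial: every world has an R-successor.
(A) axiom 5: valid iff R is euclidean. R is not euclidean — not valid.
(B) Box p -> Dia p is axiom D, which corresponds to seriality. R is serial — valid.
(C) Dia Box p -> p is the dual of axiom B; it is valid on a frame exactly when R is symmetric. R is not symmetric, so not valid.
(D) Box p -> Box Box p (axiom 4) characterises the transitive frames. R is not transitive — not valid.
(E) p -> Dia p (the dual of axiom T) characterises the reflexive frames. R is reflexive — valid.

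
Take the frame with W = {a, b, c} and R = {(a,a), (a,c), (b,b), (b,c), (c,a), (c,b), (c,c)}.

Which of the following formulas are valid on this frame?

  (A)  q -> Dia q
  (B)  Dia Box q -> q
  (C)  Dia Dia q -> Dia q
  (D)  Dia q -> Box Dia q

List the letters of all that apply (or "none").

A, B

R is reflexive: each world relates to itself.
R is symmetric: every R-edge is matched by its reverse.
R is not transitive: a R c and c R b but not a R b.
R is not euclidean: c R a and c R b but not a R b.
(A) q -> Dia q (the dual of axiom T) characterises the reflexive frames. R is reflexive — valid.
(B) the dual of axiom B: valid iff R is symmetric. R is symmetric — valid.
(C) Dia Dia q -> Dia q (the dual of axiom 4) characterises the transitive frames. R is not transitive — not valid.
(D) Dia q -> Box Dia q (axiom 5) characterises the euclidean frames. R is not euclidean — not valid.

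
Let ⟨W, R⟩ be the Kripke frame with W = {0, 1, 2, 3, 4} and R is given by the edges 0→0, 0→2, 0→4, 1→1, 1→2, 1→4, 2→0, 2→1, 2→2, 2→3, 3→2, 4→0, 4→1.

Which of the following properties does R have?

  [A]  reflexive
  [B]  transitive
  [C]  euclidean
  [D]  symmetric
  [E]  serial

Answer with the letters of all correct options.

D, E

(A) not reflexive: not 3 R 3.
(B) not transitive: 0 R 2 and 2 R 1 but not 0 R 1.
(C) not euclidean: 0 R 2 and 0 R 4 but not 2 R 4.
(D) symmetric: every R-edge is matched by its reverse.
(E) serial: every world has an R-successor.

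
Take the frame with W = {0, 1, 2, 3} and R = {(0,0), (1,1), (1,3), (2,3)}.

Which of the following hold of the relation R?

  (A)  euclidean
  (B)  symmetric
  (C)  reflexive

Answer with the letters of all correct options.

(A) not euclidean: 1 R 3 and 1 R 1 but not 3 R 1.
(B) not symmetric: 1 R 3 but not 3 R 1.
(C) not reflexive: not 2 R 2.

none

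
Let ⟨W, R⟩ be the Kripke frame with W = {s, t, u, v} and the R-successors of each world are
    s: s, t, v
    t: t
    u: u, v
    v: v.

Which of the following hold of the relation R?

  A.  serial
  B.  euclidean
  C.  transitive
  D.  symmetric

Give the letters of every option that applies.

(A) serial: every world has an R-successor.
(B) not euclidean: s R t and s R s but not t R s.
(C) transitive: R is closed under composition.
(D) not symmetric: s R t but not t R s.

A, C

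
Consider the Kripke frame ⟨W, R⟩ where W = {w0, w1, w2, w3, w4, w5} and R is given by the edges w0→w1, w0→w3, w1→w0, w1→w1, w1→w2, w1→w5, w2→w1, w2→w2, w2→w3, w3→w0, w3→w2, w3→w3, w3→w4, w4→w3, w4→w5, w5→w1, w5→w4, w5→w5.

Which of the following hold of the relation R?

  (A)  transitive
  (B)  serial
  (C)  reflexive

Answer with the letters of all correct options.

B

(A) not transitive: w0 R w1 and w1 R w0 but not w0 R w0.
(B) serial: every world has an R-successor.
(C) not reflexive: not w0 R w0.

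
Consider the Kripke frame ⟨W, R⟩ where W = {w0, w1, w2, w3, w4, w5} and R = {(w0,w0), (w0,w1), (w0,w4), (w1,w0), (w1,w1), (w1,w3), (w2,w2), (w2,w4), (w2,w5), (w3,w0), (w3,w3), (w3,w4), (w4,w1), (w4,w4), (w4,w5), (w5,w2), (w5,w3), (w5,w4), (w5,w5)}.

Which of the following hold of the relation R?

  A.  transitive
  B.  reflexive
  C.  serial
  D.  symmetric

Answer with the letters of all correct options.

B, C

(A) not transitive: w0 R w1 and w1 R w3 but not w0 R w3.
(B) reflexive: each world relates to itself.
(C) serial: every world has an R-successor.
(D) not symmetric: w0 R w4 but not w4 R w0.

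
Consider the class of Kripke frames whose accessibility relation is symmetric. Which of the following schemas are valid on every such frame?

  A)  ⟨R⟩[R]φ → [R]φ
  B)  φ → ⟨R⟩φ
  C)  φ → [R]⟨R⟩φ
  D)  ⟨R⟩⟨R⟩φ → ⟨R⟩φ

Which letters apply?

(A) ⟨R⟩[R]φ → [R]φ is the dual of axiom 5, which corresponds to the euclidean property. Such an R need not be euclidean — not valid.
(B) φ → ⟨R⟩φ is the dual of axiom T, which corresponds to reflexivity. Such an R need not be reflexive — not valid.
(C) φ → [R]⟨R⟩φ is axiom B, which corresponds to symmetry. Every such R is symmetric — valid.
(D) the dual of axiom 4: valid iff R is transitive. Such an R need not be transitive — not valid.

C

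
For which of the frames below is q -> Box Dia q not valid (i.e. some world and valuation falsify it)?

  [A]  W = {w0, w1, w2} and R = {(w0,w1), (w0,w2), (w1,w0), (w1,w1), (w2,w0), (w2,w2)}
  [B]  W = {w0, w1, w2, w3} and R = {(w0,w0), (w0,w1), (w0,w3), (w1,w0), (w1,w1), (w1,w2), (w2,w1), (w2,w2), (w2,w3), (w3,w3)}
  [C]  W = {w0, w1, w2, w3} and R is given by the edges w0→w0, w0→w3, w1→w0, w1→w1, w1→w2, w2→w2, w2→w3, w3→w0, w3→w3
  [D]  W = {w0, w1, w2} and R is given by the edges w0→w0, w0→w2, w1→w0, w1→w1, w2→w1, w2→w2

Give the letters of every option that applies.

The schema q -> Box Dia q is axiom B; it is valid on a frame iff R is symmetric.
(A) R is symmetric (every R-edge is matched by its reverse), so the schema is valid here.
(B) R is not symmetric (w0 R w3 but not w3 R w0), so the schema fails here.
(C) R is not symmetric (w1 R w0 but not w0 R w1), so the schema fails here.
(D) R is not symmetric (w0 R w2 but not w2 R w0), so the schema fails here.

B, C, D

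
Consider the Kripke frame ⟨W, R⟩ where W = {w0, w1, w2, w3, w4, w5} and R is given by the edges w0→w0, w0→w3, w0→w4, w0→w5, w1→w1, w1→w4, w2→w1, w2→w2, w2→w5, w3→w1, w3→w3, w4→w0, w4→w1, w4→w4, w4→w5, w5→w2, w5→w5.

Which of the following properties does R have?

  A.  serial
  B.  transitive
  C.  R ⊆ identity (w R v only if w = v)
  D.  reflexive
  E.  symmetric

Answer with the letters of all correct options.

A, D

(A) serial: every world has an R-successor.
(B) not transitive: w0 R w3 and w3 R w1 but not w0 R w1.
(C) not ⊆ identity: w0 R w3 with w0 ≠ w3.
(D) reflexive: each world relates to itself.
(E) not symmetric: w0 R w3 but not w3 R w0.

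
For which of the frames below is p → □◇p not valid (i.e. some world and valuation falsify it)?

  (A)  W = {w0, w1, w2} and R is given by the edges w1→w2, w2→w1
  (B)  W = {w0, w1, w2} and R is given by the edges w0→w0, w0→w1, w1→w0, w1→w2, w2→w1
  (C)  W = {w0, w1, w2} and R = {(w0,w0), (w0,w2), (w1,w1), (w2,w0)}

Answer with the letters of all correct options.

none

The schema p → □◇p is axiom B; it is valid on a frame iff R is symmetric.
(A) R is symmetric (every R-edge is matched by its reverse), so the schema is valid here.
(B) R is symmetric (every R-edge is matched by its reverse), so the schema is valid here.
(C) R is symmetric (every R-edge is matched by its reverse), so the schema is valid here.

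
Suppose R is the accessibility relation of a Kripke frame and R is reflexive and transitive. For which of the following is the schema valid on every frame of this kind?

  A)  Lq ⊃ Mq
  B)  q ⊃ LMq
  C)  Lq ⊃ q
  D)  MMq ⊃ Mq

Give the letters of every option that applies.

Reflexive relations are serial.
(A) Lq ⊃ Mq (axiom D) characterises the serial frames. Every such R is serial — valid.
(B) q ⊃ LMq is axiom B; it is valid on a frame exactly when R is symmetric. Such an R need not be symmetric, so not valid.
(C) Lq ⊃ q is axiom T; it is valid on a frame exactly when R is reflexive. Every such R is reflexive, so valid.
(D) MMq ⊃ Mq is the dual of axiom 4, which corresponds to transitivity. Every such R is transitive — valid.

A, C, D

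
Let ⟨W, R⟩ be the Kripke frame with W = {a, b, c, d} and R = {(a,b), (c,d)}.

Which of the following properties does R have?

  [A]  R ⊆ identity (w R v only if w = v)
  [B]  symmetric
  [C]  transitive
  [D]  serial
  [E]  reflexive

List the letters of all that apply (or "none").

(A) not ⊆ identity: a R b with a ≠ b.
(B) not symmetric: a R b but not b R a.
(C) transitive: R is closed under composition.
(D) not serial: b has no R-successor.
(E) not reflexive: not a R a.

C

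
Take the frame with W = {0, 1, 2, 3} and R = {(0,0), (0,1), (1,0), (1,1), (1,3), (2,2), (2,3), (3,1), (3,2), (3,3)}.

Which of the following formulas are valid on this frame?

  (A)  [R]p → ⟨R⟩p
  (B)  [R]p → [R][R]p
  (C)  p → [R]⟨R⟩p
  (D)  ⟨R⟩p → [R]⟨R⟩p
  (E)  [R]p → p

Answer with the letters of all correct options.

A, C, E

R is reflexive: each world relates to itself.
R is symmetric: every R-edge is matched by its reverse.
R is not transitive: 0 R 1 and 1 R 3 but not 0 R 3.
R is not euclidean: 1 R 0 and 1 R 3 but not 0 R 3.
R is serial: every world has an R-successor.
(A) [R]p → ⟨R⟩p is axiom D; it is valid on a frame exactly when R is serial. R is serial, so valid.
(B) [R]p → [R][R]p is axiom 4, which corresponds to transitivity. R is not transitive — not valid.
(C) p → [R]⟨R⟩p is axiom B; it is valid on a frame exactly when R is symmetric. R is symmetric, so valid.
(D) axiom 5: valid iff R is euclidean. R is not euclidean — not valid.
(E) [R]p → p is axiom T, which corresponds to reflexivity. R is reflexive — valid.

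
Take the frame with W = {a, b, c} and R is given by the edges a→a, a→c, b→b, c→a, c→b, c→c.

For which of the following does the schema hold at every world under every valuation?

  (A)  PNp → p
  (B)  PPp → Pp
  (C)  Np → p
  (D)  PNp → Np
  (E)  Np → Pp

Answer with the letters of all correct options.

R is reflexive: each world relates to itself.
R is not symmetric: c R b but not b R c.
R is not transitive: a R c and c R b but not a R b.
R is not euclidean: c R a and c R b but not a R b.
R is serial: every world has an R-successor.
(A) PNp → p (the dual of axiom B) characterises the symmetric frames. R is not symmetric — not valid.
(B) the dual of axiom 4: valid iff R is transitive. R is not transitive — not valid.
(C) axiom T: valid iff R is reflexive. R is reflexive — valid.
(D) PNp → Np (the dual of axiom 5) characterises the euclidean frames. R is not euclidean — not valid.
(E) Np → Pp is axiom D, which corresponds to seriality. R is serial — valid.

C, E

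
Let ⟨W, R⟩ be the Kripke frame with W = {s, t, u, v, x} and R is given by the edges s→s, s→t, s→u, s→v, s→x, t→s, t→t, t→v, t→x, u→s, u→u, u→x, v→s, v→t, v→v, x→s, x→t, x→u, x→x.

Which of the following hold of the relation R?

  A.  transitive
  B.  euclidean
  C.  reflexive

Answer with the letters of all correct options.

C

(A) not transitive: t R s and s R u but not t R u.
(B) not euclidean: s R t and s R u but not t R u.
(C) reflexive: each world relates to itself.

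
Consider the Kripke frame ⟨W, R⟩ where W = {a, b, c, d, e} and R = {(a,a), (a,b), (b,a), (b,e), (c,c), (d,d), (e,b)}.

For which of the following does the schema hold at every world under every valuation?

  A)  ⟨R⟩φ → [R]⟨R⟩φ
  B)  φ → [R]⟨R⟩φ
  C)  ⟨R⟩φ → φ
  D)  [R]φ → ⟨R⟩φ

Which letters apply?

R is symmetric: every R-edge is matched by its reverse.
R is not euclidean: b R a and b R e but not a R e.
R is serial: every world has an R-successor.
R is not a subset of the identity: a R b with a ≠ b.
(A) ⟨R⟩φ → [R]⟨R⟩φ (axiom 5) characterises the euclidean frames. R is not euclidean — not valid.
(B) φ → [R]⟨R⟩φ (axiom B) characterises the symmetric frames. R is symmetric — valid.
(C) ⟨R⟩φ → φ (the converse of T) corresponds to R being a subset of the identity. Here R ⊄ identity, so not valid.
(D) axiom D: valid iff R is serial. R is serial — valid.

B, D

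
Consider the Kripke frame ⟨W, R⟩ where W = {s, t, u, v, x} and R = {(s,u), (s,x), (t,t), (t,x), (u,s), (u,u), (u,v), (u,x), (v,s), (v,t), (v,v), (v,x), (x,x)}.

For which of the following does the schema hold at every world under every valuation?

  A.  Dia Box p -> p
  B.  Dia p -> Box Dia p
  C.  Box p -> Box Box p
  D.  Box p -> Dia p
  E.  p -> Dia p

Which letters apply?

R is not reflexive: not s R s.
R is not symmetric: s R x but not x R s.
R is not transitive: s R u and u R s but not s R s.
R is not euclidean: s R x and s R u but not x R u.
R is serial: every world has an R-successor.
(A) the dual of axiom B: valid iff R is symmetric. R is not symmetric — not valid.
(B) Dia p -> Box Dia p is axiom 5; it is valid on a frame exactly when R is euclidean. R is not euclidean, so not valid.
(C) Box p -> Box Box p is axiom 4, which corresponds to transitivity. R is not transitive — not valid.
(D) Box p -> Dia p (axiom D) characterises the serial frames. R is serial — valid.
(E) p -> Dia p is the dual of axiom T; it is valid on a frame exactly when R is reflexive. R is not reflexive, so not valid.

D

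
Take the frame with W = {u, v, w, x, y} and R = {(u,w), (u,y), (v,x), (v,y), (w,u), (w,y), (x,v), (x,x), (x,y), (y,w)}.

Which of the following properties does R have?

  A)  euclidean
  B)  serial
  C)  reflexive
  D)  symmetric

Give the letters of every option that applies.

B

(A) not euclidean: v R y and v R x but not y R x.
(B) serial: every world has an R-successor.
(C) not reflexive: not u R u.
(D) not symmetric: u R y but not y R u.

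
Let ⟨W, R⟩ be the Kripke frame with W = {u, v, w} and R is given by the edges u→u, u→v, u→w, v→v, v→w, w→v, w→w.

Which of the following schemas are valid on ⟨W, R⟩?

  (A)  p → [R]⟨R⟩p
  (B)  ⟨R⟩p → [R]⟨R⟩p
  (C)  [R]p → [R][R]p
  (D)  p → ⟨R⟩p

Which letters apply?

R is reflexive: each world relates to itself.
R is not symmetric: u R v but not v R u.
R is transitive: R is closed under composition.
R is not euclidean: u R v and u R u but not v R u.
(A) p → [R]⟨R⟩p is axiom B, which corresponds to symmetry. R is not symmetric — not valid.
(B) ⟨R⟩p → [R]⟨R⟩p is axiom 5, which corresponds to the euclidean property. R is not euclidean — not valid.
(C) axiom 4: valid iff R is transitive. R is transitive — valid.
(D) p → ⟨R⟩p is the dual of axiom T, which corresponds to reflexivity. R is reflexive — valid.

C, D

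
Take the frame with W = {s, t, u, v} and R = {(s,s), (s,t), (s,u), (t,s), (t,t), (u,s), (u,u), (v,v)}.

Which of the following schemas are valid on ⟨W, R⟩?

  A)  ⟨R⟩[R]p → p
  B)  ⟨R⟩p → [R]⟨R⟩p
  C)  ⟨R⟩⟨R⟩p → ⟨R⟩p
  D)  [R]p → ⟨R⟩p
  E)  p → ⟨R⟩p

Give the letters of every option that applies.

R is reflexive: each world relates to itself.
R is symmetric: every R-edge is matched by its reverse.
R is not transitive: t R s and s R u but not t R u.
R is not euclidean: s R t and s R u but not t R u.
R is serial: every world has an R-successor.
(A) ⟨R⟩[R]p → p is the dual of axiom B; it is valid on a frame exactly when R is symmetric. R is symmetric, so valid.
(B) ⟨R⟩p → [R]⟨R⟩p is axiom 5; it is valid on a frame exactly when R is euclidean. R is not euclidean, so not valid.
(C) ⟨R⟩⟨R⟩p → ⟨R⟩p is the dual of axiom 4, which corresponds to transitivity. R is not transitive — not valid.
(D) [R]p → ⟨R⟩p is axiom D; it is valid on a frame exactly when R is serial. R is serial, so valid.
(E) p → ⟨R⟩p is the dual of axiom T, which corresponds to reflexivity. R is reflexive — valid.

A, D, E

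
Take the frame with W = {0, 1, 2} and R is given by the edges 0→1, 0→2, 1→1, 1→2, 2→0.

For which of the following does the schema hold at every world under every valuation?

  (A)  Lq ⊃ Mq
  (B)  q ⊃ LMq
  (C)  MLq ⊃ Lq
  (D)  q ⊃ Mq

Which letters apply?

R is not reflexive: not 0 R 0.
R is not symmetric: 0 R 1 but not 1 R 0.
R is not euclidean: 0 R 2 and 0 R 1 but not 2 R 1.
R is serial: every world has an R-successor.
(A) Lq ⊃ Mq (axiom D) characterises the serial frames. R is serial — valid.
(B) q ⊃ LMq is axiom B; it is valid on a frame exactly when R is symmetric. R is not symmetric, so not valid.
(C) MLq ⊃ Lq is the dual of axiom 5, which corresponds to the euclidean property. R is not euclidean — not valid.
(D) q ⊃ Mq (the dual of axiom T) characterises the reflexive frames. R is not reflexive — not valid.

A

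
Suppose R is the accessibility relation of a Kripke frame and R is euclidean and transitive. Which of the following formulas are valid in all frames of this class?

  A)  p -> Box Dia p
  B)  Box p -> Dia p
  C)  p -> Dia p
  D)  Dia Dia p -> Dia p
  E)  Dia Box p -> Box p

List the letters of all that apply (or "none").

D, E

(A) axiom B: valid iff R is symmetric. Such an R need not be symmetric — not valid.
(B) Box p -> Dia p is axiom D; it is valid on a frame exactly when R is serial. Such an R need not be serial, so not valid.
(C) the dual of axiom T: valid iff R is reflexive. Such an R need not be reflexive — not valid.
(D) Dia Dia p -> Dia p is the dual of axiom 4; it is valid on a frame exactly when R is transitive. Every such R is transitive, so valid.
(E) Dia Box p -> Box p (the dual of axiom 5) characterises the euclidean frames. Every such R is euclidean — valid.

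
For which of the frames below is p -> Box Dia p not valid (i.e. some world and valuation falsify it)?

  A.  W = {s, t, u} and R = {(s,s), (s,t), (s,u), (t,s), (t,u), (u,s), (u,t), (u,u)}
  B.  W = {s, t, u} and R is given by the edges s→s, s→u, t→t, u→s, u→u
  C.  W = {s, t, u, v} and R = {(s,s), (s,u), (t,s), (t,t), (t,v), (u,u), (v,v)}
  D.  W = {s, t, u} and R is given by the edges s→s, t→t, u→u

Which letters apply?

The schema p -> Box Dia p is axiom B; it is valid on a frame iff R is symmetric.
(A) R is symmetric (every R-edge is matched by its reverse), so the schema is valid here.
(B) R is symmetric (every R-edge is matched by its reverse), so the schema is valid here.
(C) R is not symmetric (s R u but not u R s), so the schema fails here.
(D) R is symmetric (every R-edge is matched by its reverse), so the schema is valid here.

C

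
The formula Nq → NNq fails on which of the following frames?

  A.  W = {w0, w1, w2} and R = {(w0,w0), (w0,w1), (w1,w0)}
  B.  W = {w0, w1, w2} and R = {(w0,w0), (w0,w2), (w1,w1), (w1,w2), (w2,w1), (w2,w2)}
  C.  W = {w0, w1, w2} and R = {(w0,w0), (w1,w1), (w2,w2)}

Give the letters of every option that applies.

A, B

The schema Nq → NNq is axiom 4; it is valid on a frame iff R is transitive.
(A) R is not transitive (w1 R w0 and w0 R w1 but not w1 R w1), so the schema fails here.
(B) R is not transitive (w0 R w2 and w2 R w1 but not w0 R w1), so the schema fails here.
(C) R is transitive (R is closed under composition), so the schema is valid here.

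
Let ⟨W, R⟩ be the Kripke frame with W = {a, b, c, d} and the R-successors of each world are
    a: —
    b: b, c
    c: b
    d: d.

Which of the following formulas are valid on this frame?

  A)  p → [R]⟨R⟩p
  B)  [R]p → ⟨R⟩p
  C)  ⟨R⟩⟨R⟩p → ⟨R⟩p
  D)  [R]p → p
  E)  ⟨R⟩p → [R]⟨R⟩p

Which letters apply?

R is not reflexive: not a R a.
R is symmetric: every R-edge is matched by its reverse.
R is not transitive: c R b and b R c but not c R c.
R is not euclidean: b R c and b R c but not c R c.
R is not serial: a has no R-successor.
(A) p → [R]⟨R⟩p is axiom B, which corresponds to symmetry. R is symmetric — valid.
(B) [R]p → ⟨R⟩p is axiom D; it is valid on a frame exactly when R is serial. R is not serial, so not valid.
(C) ⟨R⟩⟨R⟩p → ⟨R⟩p is the dual of axiom 4, which corresponds to transitivity. R is not transitive — not valid.
(D) [R]p → p is axiom T; it is valid on a frame exactly when R is reflexive. R is not reflexive, so not valid.
(E) ⟨R⟩p → [R]⟨R⟩p is axiom 5, which corresponds to the euclidean property. R is not euclidean — not valid.

A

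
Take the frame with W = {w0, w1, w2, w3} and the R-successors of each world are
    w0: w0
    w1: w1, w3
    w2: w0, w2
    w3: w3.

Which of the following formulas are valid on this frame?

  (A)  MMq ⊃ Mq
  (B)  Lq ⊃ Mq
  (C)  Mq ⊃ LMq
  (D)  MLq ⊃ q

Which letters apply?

A, B

R is not symmetric: w1 R w3 but not w3 R w1.
R is transitive: R is closed under composition.
R is not euclidean: w1 R w3 and w1 R w1 but not w3 R w1.
R is serial: every world has an R-successor.
(A) the dual of axiom 4: valid iff R is transitive. R is transitive — valid.
(B) Lq ⊃ Mq is axiom D, which corresponds to seriality. R is serial — valid.
(C) Mq ⊃ LMq is axiom 5; it is valid on a frame exactly when R is euclidean. R is not euclidean, so not valid.
(D) MLq ⊃ q is the dual of axiom B; it is valid on a frame exactly when R is symmetric. R is not symmetric, so not valid.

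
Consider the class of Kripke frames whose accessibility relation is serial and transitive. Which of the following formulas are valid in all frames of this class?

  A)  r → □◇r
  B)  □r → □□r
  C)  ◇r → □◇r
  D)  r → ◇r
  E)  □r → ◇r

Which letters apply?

B, E

(A) r → □◇r is axiom B, which corresponds to symmetry. Such an R need not be symmetric — not valid.
(B) □r → □□r is axiom 4; it is valid on a frame exactly when R is transitive. Every such R is transitive, so valid.
(C) ◇r → □◇r is axiom 5; it is valid on a frame exactly when R is euclidean. Such an R need not be euclidean, so not valid.
(D) r → ◇r is the dual of axiom T, which corresponds to reflexivity. Such an R need not be reflexive — not valid.
(E) □r → ◇r is axiom D; it is valid on a frame exactly when R is serial. Every such R is serial, so valid.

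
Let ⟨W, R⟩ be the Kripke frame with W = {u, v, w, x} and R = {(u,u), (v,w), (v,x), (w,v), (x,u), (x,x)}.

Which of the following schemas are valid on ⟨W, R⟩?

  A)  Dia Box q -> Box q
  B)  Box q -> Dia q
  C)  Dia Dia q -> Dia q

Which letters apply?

B

R is not transitive: v R w and w R v but not v R v.
R is not euclidean: v R w and v R x but not w R x.
R is serial: every world has an R-successor.
(A) Dia Box q -> Box q is the dual of axiom 5; it is valid on a frame exactly when R is euclidean. R is not euclidean, so not valid.
(B) Box q -> Dia q (axiom D) characterises the serial frames. R is serial — valid.
(C) Dia Dia q -> Dia q (the dual of axiom 4) characterises the transitive frames. R is not transitive — not valid.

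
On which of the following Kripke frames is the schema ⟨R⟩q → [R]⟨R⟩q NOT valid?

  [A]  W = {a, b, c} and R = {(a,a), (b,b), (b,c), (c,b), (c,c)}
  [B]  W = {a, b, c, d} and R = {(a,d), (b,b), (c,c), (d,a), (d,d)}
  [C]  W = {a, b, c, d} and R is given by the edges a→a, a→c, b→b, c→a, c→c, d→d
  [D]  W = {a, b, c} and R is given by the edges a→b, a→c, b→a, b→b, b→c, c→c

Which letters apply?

B, D

The schema ⟨R⟩q → [R]⟨R⟩q is axiom 5; it is valid on a frame iff R is euclidean.
(A) R is euclidean (any two R-successors of the same world are R-related), so the schema is valid here.
(B) R is not euclidean (d R a and d R a but not a R a), so the schema fails here.
(C) R is euclidean (any two R-successors of the same world are R-related), so the schema is valid here.
(D) R is not euclidean (a R c and a R b but not c R b), so the schema fails here.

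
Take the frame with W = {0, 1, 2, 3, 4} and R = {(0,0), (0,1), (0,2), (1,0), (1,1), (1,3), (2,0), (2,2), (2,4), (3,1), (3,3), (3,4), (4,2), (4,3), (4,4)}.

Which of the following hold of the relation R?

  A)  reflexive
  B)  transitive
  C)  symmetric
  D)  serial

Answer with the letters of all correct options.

(A) reflexive: each world relates to itself.
(B) not transitive: 0 R 1 and 1 R 3 but not 0 R 3.
(C) symmetric: every R-edge is matched by its reverse.
(D) serial: every world has an R-successor.

A, C, D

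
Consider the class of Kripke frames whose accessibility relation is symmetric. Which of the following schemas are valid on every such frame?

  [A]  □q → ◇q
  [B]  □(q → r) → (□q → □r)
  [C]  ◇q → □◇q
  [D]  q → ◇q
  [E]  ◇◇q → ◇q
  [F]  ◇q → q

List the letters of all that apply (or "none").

B

(A) □q → ◇q is axiom D, which corresponds to seriality. Such an R need not be serial — not valid.
(B) □(q → r) → (□q → □r) is the K axiom; it holds on all frames — valid.
(C) ◇q → □◇q is axiom 5, which corresponds to the euclidean property. Such an R need not be euclidean — not valid.
(D) q → ◇q is the dual of axiom T; it is valid on a frame exactly when R is reflexive. Such an R need not be reflexive, so not valid.
(E) the dual of axiom 4: valid iff R is transitive. Such an R need not be transitive — not valid.
(F) ◇q → q is valid only on frames where every R-edge is a self-loop. Such an R need not be a subset of the identity — not valid.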